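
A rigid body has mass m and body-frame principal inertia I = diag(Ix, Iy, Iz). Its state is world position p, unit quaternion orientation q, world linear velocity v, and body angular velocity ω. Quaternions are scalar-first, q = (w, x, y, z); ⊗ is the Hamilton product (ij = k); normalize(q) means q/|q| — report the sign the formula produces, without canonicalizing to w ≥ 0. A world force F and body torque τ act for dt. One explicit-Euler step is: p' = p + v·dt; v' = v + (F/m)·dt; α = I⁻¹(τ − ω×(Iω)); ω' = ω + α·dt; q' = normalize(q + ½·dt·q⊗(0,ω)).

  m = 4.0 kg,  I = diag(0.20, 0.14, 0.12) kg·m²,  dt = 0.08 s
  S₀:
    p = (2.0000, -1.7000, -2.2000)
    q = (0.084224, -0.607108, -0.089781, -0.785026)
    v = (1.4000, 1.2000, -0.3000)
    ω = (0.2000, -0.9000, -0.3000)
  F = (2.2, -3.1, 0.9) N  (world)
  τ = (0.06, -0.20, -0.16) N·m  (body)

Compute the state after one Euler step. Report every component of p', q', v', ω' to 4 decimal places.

precession coupling ω×(Iω) = (-0.0054, -0.0048, 0.0108)
α = I⁻¹(τ − ω×Iω) = (0.3270, -1.3943, -1.4233)
new body rate ω' = (0.2262, -1.0115, -0.4139)
2q̇ = q⊗(0,ω) = (-0.1948891, -0.6627443, -0.4149392, 0.5390862)
updated quaternion q' = (0.0764, -0.6331, -0.1063, -0.7629)
p' = p + v·dt = (2.1120, -1.6040, -2.2240)
new velocity v' = (1.4440, 1.1380, -0.2820)

p' = (2.1120, -1.6040, -2.2240)
q' = (0.0764, -0.6331, -0.1063, -0.7629)
v' = (1.4440, 1.1380, -0.2820)
ω' = (0.2262, -1.0115, -0.4139)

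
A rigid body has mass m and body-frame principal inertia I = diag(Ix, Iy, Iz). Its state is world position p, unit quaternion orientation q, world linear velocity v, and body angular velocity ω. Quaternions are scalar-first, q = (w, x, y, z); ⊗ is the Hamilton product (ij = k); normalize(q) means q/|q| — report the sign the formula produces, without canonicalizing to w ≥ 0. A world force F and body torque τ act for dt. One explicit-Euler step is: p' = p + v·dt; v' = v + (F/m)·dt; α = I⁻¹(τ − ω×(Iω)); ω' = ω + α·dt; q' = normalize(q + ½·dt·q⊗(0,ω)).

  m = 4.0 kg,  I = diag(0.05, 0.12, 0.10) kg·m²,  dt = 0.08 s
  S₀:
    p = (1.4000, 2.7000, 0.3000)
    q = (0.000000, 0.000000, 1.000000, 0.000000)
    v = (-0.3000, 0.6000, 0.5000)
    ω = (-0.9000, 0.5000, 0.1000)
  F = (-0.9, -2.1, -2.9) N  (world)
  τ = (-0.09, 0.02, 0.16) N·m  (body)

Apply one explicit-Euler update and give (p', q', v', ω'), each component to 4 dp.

p' = (1.3760, 2.7480, 0.3400)
q' = (-0.0200, 0.0040, 0.9991, 0.0360)
v' = (-0.3180, 0.5580, 0.4420)
ω' = (-1.0424, 0.5103, 0.2532)

gyro term ω×Iω = (-0.0010, 0.0045, -0.0315)
(τ − ω×Iω)/I = (-1.7800, 0.1292, 1.9150)
new body rate ω' = (-1.0424, 0.5103, 0.2532)
2q̇ = q⊗(0,ω) = (-0.5000000, 0.1000000, 0.0000000, 0.9000000)
q + ½dt·q⊗(0,ω), renormalized = (-0.0200, 0.0040, 0.9991, 0.0360)
a = F/m = (-0.2250, -0.5250, -0.7250)
p' = p + v·dt = (1.3760, 2.7480, 0.3400)
v + (F/m)dt = (-0.3180, 0.5580, 0.4420)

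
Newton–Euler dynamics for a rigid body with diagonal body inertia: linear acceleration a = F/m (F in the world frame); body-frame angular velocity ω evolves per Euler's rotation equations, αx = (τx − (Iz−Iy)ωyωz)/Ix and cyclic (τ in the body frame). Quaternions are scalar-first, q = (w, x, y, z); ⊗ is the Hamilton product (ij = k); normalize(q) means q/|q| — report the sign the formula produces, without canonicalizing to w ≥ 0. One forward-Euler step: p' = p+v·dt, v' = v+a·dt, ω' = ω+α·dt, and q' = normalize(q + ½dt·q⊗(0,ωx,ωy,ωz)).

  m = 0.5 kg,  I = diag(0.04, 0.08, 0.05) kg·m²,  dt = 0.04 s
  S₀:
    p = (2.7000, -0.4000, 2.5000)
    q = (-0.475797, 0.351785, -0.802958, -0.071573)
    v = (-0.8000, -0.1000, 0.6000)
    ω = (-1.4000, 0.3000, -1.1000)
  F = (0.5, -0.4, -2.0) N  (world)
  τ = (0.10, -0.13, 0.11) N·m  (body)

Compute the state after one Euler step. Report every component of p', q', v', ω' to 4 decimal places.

a = (1.0000, -0.8000, -4.0000)
p + v·dt = (2.6680, -0.4040, 2.5240)
new velocity v' = (-0.7600, -0.1320, 0.4400)
angular accel α = (2.2525, -1.4325, 2.5360)
new body rate ω' = (-1.3099, 0.2427, -0.9986)
2q̇ = q⊗(0,ω) = (0.6546561, 1.5708415, 0.3444266, -0.4952290)
updated quaternion q' = (-0.4624, 0.3830, -0.7956, -0.0814)

p' = (2.6680, -0.4040, 2.5240)
q' = (-0.4624, 0.3830, -0.7956, -0.0814)
v' = (-0.7600, -0.1320, 0.4400)
ω' = (-1.3099, 0.2427, -0.9986)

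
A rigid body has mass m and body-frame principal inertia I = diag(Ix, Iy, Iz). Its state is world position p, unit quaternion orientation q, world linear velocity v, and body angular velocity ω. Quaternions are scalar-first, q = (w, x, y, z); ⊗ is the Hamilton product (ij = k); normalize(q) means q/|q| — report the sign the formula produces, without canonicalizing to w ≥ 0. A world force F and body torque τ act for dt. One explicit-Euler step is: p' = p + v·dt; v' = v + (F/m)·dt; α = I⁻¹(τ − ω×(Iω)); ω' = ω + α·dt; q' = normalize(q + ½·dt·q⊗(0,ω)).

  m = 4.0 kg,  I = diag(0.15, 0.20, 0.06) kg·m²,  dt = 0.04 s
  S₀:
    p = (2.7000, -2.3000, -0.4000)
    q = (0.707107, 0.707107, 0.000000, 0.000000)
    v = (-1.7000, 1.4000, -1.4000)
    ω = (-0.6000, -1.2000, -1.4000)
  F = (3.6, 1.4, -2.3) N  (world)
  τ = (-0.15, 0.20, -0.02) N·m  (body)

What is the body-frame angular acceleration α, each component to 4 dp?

α = (0.5680, 0.6220, -0.9333)

ω×(Iω) gyroscopic = (-0.2352, 0.0756, 0.0360)
angular accel α = (0.5680, 0.6220, -0.9333)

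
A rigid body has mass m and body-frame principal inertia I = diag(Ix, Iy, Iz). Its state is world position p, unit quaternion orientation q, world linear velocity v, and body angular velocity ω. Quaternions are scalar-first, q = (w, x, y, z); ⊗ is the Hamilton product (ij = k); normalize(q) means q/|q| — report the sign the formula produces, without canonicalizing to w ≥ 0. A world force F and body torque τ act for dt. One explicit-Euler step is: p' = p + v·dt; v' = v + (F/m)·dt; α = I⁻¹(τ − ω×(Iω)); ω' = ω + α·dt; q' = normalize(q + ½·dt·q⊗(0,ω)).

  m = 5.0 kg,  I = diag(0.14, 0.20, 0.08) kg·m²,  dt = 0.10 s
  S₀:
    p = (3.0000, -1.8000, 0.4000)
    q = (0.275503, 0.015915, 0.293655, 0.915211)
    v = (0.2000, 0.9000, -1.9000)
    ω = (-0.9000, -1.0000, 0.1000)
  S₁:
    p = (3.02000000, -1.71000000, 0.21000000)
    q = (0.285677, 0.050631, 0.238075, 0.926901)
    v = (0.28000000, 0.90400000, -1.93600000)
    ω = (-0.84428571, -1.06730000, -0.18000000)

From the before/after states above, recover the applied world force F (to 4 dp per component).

Δv = v₁−v₀ = (0.08000000, 0.00400000, -0.03600000)
applied force F = (4.0000, 0.2000, -1.8000)

F = (4.0000, 0.2000, -1.8000)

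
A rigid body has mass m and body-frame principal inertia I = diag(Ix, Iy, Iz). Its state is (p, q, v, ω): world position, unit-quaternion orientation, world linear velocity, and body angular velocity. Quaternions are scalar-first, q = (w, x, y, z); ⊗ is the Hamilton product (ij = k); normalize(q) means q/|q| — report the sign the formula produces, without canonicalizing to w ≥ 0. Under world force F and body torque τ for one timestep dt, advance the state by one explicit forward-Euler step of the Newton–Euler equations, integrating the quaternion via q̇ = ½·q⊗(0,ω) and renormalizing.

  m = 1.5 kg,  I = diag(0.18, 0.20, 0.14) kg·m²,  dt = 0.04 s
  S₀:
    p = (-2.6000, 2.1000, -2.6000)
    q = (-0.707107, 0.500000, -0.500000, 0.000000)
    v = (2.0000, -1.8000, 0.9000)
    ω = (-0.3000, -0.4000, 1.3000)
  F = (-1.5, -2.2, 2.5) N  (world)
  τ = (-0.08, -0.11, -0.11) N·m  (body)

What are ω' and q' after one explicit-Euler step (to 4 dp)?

ω×(Iω) gyroscopic = (0.0312, -0.0156, 0.0024)
angular accel α = (-0.6178, -0.4720, -0.8029)
ω + α·dt = (-0.3247, -0.4189, 1.2679)
2q̇ = q⊗(0,ω) = (-0.0500000, -0.4378679, -0.3671572, -1.2692391)
q' = normalize(q + ½dt·q⊗(0,ω)) = (-0.7078, 0.4911, -0.5071, -0.0254)

ω' = (-0.3247, -0.4189, 1.2679)
q' = (-0.7078, 0.4911, -0.5071, -0.0254)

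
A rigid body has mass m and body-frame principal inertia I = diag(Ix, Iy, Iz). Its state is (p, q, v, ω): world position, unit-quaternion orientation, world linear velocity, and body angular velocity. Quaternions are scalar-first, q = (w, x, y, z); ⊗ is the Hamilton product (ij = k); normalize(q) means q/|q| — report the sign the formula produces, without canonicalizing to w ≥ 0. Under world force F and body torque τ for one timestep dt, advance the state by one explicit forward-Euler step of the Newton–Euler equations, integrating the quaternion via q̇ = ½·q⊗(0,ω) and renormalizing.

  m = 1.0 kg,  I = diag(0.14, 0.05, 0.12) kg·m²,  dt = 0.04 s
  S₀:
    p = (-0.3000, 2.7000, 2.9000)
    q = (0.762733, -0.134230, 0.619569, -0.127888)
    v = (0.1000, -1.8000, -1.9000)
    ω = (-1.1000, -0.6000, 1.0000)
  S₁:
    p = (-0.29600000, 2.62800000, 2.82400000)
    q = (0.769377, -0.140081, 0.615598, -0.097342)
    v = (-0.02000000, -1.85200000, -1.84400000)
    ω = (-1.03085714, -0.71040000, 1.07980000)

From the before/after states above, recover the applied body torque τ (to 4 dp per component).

Δω = ω₁−ω₀ = (0.06914286, -0.11040000, 0.07980000)
τ = I·(Δω/dt) + ω₀×(Iω₀) = (0.2000, -0.1600, 0.1800)

τ = (0.2000, -0.1600, 0.1800)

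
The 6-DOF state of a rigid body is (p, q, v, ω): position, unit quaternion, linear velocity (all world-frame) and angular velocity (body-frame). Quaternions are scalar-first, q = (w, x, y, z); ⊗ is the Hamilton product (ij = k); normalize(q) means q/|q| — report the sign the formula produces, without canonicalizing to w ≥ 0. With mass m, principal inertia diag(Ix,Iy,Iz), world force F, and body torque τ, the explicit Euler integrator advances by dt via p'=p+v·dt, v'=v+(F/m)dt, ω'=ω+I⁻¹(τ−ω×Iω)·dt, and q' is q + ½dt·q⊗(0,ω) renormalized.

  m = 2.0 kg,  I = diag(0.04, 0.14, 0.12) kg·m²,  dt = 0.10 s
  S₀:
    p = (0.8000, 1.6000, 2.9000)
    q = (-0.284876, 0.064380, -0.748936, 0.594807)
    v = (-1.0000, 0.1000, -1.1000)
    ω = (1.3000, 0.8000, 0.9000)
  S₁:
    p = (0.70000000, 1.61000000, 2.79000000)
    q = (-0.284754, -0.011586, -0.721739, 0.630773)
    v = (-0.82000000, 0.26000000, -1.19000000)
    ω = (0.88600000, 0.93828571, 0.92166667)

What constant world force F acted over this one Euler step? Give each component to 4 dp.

F = (3.6000, 3.2000, -1.8000)

Δv = v₁−v₀ = (0.18000000, 0.16000000, -0.09000000)
m·(v₁−v₀)/dt = (3.6000, 3.2000, -1.8000)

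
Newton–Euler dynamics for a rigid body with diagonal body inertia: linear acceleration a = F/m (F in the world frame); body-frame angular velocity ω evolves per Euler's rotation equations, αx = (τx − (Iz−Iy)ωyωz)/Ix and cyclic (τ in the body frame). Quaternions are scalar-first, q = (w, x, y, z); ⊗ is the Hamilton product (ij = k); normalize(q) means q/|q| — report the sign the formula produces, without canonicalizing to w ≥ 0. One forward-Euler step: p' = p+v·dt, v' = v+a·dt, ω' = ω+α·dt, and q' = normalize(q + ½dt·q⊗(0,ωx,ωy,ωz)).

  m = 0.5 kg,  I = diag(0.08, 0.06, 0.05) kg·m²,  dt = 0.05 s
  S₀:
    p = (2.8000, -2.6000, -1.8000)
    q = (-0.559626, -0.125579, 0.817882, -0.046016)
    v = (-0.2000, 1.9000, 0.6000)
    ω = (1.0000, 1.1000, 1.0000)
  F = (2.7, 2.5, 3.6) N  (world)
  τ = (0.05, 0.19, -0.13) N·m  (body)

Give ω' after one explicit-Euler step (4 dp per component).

ω' = (1.0381, 1.2333, 0.8920)

gyro term ω×Iω = (-0.0110, 0.0300, -0.0220)
(τ − ω×Iω)/I = (0.7625, 2.6667, -2.1600)
ω' = ω + α·dt = (1.0381, 1.2333, 0.8920)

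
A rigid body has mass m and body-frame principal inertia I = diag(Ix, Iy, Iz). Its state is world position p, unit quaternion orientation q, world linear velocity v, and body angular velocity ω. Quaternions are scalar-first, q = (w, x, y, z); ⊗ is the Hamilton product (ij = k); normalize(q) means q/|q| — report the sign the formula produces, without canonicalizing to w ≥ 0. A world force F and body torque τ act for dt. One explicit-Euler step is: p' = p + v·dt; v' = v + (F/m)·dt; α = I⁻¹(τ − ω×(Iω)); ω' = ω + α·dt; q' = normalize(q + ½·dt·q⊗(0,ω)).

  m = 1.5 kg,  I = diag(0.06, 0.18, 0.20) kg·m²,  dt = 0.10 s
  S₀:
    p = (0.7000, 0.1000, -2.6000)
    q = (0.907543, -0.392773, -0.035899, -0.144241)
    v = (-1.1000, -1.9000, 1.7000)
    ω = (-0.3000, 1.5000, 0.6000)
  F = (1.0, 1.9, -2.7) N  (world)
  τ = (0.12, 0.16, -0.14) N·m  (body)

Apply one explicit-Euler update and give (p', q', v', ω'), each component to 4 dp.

a = (0.6667, 1.2667, -1.8000)
p' = p + v·dt = (0.5900, -0.0900, -2.4300)
v + (F/m)dt = (-1.0333, -1.7733, 1.5200)
ω×(Iω) gyroscopic = (0.0180, 0.0252, -0.0540)
α = I⁻¹(τ − ω×Iω) = (1.7000, 0.7489, -0.4300)
new body rate ω' = (-0.1300, 1.5749, 0.5570)
2q̇ = q⊗(0,ω) = (0.0225612, -0.0774408, 1.6402506, -0.0554034)
q + ½dt·q⊗(0,ω), renormalized = (0.9056, -0.3953, 0.0460, -0.1465)

p' = (0.5900, -0.0900, -2.4300)
q' = (0.9056, -0.3953, 0.0460, -0.1465)
v' = (-1.0333, -1.7733, 1.5200)
ω' = (-0.1300, 1.5749, 0.5570)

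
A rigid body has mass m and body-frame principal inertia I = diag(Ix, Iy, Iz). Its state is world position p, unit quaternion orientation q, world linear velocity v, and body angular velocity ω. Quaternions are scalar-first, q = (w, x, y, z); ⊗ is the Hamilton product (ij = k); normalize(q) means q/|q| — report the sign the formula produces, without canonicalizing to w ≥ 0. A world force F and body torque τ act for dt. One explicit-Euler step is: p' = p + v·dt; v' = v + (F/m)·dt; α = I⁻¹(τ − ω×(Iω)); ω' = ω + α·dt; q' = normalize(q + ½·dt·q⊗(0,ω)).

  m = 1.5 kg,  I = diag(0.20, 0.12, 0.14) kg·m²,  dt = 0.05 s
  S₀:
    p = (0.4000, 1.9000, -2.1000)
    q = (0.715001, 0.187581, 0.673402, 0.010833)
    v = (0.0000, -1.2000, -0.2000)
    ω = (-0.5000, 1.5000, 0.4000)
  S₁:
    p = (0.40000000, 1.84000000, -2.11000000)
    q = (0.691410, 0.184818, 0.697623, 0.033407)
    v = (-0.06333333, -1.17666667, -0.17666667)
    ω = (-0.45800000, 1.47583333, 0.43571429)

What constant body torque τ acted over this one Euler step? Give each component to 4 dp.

τ = (0.1800, -0.0700, 0.1600)

Δω = ω₁−ω₀ = (0.04200000, -0.02416667, 0.03571429)
precession coupling = (0.0120, -0.0120, 0.0600)
applied torque τ = (0.1800, -0.0700, 0.1600)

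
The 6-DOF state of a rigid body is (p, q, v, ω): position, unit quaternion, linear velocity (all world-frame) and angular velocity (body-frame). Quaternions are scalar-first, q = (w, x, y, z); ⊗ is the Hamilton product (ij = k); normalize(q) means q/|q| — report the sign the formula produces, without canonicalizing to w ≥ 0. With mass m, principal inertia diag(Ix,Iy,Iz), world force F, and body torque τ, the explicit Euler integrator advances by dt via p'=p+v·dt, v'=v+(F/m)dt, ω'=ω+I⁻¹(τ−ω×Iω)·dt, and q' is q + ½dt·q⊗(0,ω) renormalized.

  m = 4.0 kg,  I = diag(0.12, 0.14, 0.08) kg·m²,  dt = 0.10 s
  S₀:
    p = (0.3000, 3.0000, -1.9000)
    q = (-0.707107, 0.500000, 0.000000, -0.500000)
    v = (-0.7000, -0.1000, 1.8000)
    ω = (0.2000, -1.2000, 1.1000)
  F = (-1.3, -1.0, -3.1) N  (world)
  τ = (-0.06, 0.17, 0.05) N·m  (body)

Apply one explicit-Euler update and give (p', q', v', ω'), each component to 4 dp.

α = I⁻¹(τ − ω×Iω) = (-1.1600, 1.1514, 0.6850)
ω' = ω + α·dt = (0.0840, -1.0849, 1.1685)
q⊗(0,ω) = (0.4500000, -0.7414214, 0.1985284, -1.3778177)
q + ½dt·q⊗(0,ω), renormalized = (-0.6823, 0.4614, 0.0099, -0.5670)
linear accel F/m = (-0.3250, -0.2500, -0.7750)
p' = p + v·dt = (0.2300, 2.9900, -1.7200)
v' = v + a·dt = (-0.7325, -0.1250, 1.7225)

p' = (0.2300, 2.9900, -1.7200)
q' = (-0.6823, 0.4614, 0.0099, -0.5670)
v' = (-0.7325, -0.1250, 1.7225)
ω' = (0.0840, -1.0849, 1.1685)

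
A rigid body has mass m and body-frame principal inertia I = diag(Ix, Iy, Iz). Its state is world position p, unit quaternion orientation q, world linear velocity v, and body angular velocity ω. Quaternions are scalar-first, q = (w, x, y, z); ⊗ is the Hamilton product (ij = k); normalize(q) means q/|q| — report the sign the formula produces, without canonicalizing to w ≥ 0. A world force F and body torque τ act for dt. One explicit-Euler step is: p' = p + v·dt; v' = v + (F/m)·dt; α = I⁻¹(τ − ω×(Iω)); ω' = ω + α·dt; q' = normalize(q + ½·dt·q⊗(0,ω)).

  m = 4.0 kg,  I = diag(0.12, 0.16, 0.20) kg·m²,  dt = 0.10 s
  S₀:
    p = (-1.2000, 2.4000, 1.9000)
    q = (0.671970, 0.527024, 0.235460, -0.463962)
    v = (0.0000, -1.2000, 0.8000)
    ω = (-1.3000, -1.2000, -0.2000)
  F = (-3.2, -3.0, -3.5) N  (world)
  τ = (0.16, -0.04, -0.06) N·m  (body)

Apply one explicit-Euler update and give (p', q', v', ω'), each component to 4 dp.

p' = (-1.2000, 2.2800, 1.9800)
q' = (0.7129, 0.4514, 0.2297, -0.4851)
v' = (-0.0800, -1.2750, 0.7125)
ω' = (-1.1747, -1.2120, -0.2612)

a = (-0.8000, -0.7500, -0.8750)
p + v·dt = (-1.2000, 2.2800, 1.9800)
new velocity v' = (-0.0800, -1.2750, 0.7125)
ω×(Iω) gyroscopic = (0.0096, -0.0208, 0.0624)
angular accel α = (1.2533, -0.1200, -0.6120)
ω' = ω + α·dt = (-1.1747, -1.2120, -0.2612)
2q̇ = q⊗(0,ω) = (0.8748908, -1.4774074, -0.0978086, -0.4607248)
updated quaternion q' = (0.7129, 0.4514, 0.2297, -0.4851)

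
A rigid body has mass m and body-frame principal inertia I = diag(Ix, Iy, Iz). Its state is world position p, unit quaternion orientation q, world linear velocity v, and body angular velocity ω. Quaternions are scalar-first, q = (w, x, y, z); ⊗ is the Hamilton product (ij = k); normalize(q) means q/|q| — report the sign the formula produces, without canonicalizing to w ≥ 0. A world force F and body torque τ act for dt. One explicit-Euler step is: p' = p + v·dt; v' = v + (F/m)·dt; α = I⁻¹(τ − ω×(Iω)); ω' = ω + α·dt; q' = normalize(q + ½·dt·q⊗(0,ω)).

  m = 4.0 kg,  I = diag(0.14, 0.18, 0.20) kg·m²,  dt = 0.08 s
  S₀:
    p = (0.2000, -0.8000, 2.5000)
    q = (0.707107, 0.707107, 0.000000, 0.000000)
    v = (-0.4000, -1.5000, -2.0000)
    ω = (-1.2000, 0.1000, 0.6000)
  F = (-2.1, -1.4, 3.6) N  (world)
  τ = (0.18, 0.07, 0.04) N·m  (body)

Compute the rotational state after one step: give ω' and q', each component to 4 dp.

ω' = (-1.0978, 0.1119, 0.6179)
q' = (0.7400, 0.6722, -0.0141, 0.0198)

gyro term ω×Iω = (0.0012, 0.0432, -0.0048)
(τ − ω×Iω)/I = (1.2771, 0.1489, 0.2240)
new body rate ω' = (-1.0978, 0.1119, 0.6179)
2q̇ = q⊗(0,ω) = (0.8485284, -0.8485284, -0.3535535, 0.4949749)
updated quaternion q' = (0.7400, 0.6722, -0.0141, 0.0198)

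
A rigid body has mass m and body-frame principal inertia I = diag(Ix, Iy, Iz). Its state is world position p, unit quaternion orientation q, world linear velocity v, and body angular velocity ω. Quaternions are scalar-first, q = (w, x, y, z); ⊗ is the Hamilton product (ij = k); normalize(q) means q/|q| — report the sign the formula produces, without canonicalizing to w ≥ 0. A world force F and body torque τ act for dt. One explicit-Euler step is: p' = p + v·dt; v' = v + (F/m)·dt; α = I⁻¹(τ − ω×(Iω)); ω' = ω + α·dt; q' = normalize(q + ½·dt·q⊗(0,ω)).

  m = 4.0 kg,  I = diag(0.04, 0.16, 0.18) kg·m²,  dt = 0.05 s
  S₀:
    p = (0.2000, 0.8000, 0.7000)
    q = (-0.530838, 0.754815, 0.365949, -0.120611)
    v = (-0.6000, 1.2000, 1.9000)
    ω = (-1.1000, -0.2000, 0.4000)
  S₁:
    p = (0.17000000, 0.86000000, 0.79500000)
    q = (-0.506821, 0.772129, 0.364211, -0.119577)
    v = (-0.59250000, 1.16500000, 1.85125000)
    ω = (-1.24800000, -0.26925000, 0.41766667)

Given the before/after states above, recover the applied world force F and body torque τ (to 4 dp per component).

F = (0.6000, -2.8000, -3.9000)
τ = (-0.1200, -0.1600, 0.0900)

velocity change Δv = (0.00750000, -0.03500000, -0.04875000)
m·(v₁−v₀)/dt = (0.6000, -2.8000, -3.9000)
Δω = ω₁−ω₀ = (-0.14800000, -0.06925000, 0.01766667)
applied torque τ = (-0.1200, -0.1600, 0.0900)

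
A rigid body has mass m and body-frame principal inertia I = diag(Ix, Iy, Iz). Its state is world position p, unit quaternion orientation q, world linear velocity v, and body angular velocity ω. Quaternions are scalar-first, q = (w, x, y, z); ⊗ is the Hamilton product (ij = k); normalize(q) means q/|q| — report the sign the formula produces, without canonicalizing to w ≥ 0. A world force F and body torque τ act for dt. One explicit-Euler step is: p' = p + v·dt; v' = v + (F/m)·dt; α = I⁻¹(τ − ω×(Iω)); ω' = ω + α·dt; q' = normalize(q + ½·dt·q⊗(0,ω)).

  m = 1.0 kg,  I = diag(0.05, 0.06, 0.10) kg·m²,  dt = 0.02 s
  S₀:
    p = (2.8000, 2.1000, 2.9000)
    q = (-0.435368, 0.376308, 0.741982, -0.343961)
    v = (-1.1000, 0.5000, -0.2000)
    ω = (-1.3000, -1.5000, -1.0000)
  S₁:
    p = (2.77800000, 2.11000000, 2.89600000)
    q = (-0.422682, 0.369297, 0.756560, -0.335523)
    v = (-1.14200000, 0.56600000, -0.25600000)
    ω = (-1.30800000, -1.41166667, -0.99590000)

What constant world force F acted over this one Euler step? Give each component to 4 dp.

F = (-2.1000, 3.3000, -2.8000)

Δv = v₁−v₀ = (-0.04200000, 0.06600000, -0.05600000)
F = m·Δv/dt = (-2.1000, 3.3000, -2.8000)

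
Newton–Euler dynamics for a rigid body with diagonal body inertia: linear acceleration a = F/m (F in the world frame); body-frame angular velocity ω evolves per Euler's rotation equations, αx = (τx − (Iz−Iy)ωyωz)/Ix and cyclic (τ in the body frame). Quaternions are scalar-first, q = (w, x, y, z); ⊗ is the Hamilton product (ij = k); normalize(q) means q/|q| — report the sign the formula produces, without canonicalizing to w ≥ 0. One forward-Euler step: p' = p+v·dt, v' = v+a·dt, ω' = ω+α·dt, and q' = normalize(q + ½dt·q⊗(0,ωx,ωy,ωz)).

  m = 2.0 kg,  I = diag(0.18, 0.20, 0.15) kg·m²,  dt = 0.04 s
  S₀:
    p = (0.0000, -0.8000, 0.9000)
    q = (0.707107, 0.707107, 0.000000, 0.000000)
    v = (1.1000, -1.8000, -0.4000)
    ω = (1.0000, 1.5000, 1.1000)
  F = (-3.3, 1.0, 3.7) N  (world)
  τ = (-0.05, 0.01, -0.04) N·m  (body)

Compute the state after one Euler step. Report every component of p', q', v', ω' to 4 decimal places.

α = I⁻¹(τ − ω×Iω) = (0.1806, -0.1150, -0.4667)
ω + α·dt = (1.0072, 1.4954, 1.0813)
Hamilton product q⊗(0,ω) = (-0.7071070, 0.7071070, 0.2828428, 1.8384782)
q' = normalize(q + ½dt·q⊗(0,ω)) = (0.6923, 0.7206, 0.0057, 0.0367)
p' = p + v·dt = (0.0440, -0.8720, 0.8840)
v' = v + a·dt = (1.0340, -1.7800, -0.3260)

p' = (0.0440, -0.8720, 0.8840)
q' = (0.6923, 0.7206, 0.0057, 0.0367)
v' = (1.0340, -1.7800, -0.3260)
ω' = (1.0072, 1.4954, 1.0813)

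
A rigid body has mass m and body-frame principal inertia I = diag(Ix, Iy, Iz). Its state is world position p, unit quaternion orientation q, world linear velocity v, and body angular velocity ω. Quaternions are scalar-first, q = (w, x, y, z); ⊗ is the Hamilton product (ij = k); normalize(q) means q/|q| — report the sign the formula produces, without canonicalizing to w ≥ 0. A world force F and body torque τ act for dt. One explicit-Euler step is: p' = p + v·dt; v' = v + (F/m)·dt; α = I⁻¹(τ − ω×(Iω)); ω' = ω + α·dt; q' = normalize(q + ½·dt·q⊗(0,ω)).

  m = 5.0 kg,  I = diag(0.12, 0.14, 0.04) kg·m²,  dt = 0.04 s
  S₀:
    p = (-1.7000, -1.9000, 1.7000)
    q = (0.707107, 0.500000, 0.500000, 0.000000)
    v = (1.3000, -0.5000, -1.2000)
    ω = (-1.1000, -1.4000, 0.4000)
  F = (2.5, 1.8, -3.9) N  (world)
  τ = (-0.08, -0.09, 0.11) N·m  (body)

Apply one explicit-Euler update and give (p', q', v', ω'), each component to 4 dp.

p' = (-1.6480, -1.9200, 1.6520)
q' = (0.7316, 0.4881, 0.4759, 0.0027)
v' = (1.3200, -0.4856, -1.2312)
ω' = (-1.1453, -1.4157, 0.4792)

(τ − ω×Iω)/I = (-1.1333, -0.3914, 1.9800)
ω' = ω + α·dt = (-1.1453, -1.4157, 0.4792)
q⊗(0,ω) = (1.2500000, -0.5778177, -1.1899498, 0.1328428)
q' = normalize(q + ½dt·q⊗(0,ω)) = (0.7316, 0.4881, 0.4759, 0.0027)
a = (0.5000, 0.3600, -0.7800)
p + v·dt = (-1.6480, -1.9200, 1.6520)
v' = v + a·dt = (1.3200, -0.4856, -1.2312)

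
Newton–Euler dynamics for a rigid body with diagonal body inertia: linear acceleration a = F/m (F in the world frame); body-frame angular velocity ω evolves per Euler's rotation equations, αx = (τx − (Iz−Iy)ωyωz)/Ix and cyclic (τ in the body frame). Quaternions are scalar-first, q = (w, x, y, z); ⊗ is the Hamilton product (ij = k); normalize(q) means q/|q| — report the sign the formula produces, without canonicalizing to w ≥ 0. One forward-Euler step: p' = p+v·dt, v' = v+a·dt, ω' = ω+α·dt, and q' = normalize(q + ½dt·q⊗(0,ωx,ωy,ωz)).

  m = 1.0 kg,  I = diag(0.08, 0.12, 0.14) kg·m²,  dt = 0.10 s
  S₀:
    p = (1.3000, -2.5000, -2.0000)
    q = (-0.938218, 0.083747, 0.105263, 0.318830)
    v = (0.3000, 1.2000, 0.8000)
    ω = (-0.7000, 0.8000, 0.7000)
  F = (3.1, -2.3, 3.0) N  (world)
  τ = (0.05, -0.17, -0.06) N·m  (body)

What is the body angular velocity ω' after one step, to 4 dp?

angular accel α = (0.4850, -1.6617, -0.2686)
new body rate ω' = (-0.6515, 0.6338, 0.6731)

ω' = (-0.6515, 0.6338, 0.6731)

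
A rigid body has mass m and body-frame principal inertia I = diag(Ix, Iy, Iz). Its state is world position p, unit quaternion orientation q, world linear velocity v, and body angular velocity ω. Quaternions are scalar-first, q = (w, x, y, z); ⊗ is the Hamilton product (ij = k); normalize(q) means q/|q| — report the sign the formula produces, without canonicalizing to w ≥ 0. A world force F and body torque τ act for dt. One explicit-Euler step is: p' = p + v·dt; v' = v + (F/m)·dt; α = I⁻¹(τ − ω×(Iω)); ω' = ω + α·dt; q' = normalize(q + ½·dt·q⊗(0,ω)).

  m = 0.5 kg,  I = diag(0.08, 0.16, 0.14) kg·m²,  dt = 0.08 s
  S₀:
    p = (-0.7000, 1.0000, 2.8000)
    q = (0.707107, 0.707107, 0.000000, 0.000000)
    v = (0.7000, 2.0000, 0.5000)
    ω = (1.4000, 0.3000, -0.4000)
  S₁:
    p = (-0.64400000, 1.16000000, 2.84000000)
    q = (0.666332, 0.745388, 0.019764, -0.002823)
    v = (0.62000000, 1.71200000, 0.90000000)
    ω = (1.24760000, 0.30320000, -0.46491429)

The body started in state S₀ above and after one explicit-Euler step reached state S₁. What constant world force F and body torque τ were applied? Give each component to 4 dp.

F = (-0.5000, -1.8000, 2.5000)
τ = (-0.1500, 0.0400, -0.0800)

ω₁ − ω₀ = (-0.15240000, 0.00320000, -0.06491429)
precession coupling = (0.0024, 0.0336, 0.0336)
applied torque τ = (-0.1500, 0.0400, -0.0800)
v₁ − v₀ = (-0.08000000, -0.28800000, 0.40000000)
applied force F = (-0.5000, -1.8000, 2.5000)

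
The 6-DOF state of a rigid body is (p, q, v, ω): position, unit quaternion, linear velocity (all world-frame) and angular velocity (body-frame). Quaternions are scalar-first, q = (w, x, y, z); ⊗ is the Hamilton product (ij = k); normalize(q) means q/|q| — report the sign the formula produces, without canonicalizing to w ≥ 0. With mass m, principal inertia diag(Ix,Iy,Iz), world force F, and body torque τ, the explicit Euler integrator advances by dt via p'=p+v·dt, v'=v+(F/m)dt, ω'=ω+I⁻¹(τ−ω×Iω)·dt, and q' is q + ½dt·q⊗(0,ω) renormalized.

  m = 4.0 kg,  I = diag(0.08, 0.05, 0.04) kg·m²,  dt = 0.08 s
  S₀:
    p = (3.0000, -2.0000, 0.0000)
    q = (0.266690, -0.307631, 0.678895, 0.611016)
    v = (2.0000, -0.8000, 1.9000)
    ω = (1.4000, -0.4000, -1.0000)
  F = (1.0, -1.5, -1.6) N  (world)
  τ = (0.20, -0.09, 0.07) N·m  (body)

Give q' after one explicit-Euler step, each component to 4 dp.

2q̇ = q⊗(0,ω) = (1.3132574, -0.0611226, 0.4411154, -1.0940906)
updated quaternion q' = (0.3184, -0.3093, 0.6948, 0.5658)

q' = (0.3184, -0.3093, 0.6948, 0.5658)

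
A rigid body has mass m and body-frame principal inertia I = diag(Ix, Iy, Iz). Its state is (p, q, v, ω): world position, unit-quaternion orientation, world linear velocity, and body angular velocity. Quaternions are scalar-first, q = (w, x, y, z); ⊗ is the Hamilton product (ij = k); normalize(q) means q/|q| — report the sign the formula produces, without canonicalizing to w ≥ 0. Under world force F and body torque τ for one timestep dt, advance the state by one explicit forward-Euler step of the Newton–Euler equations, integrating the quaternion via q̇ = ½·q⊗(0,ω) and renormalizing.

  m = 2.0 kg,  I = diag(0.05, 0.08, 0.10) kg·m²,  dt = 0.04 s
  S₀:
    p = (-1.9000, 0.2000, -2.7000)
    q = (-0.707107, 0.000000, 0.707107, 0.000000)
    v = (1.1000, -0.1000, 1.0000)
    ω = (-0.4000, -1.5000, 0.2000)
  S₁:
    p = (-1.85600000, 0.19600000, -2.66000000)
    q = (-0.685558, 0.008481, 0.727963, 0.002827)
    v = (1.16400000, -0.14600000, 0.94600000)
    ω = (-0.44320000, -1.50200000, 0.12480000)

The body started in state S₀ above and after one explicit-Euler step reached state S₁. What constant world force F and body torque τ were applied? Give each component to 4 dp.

Δv = v₁−v₀ = (0.06400000, -0.04600000, -0.05400000)
applied force F = (3.2000, -2.3000, -2.7000)
ω₁ − ω₀ = (-0.04320000, -0.00200000, -0.07520000)
ω₀×(Iω₀) = (-0.0060, 0.0040, 0.0180)
applied torque τ = (-0.0600, 0.0000, -0.1700)

F = (3.2000, -2.3000, -2.7000)
τ = (-0.0600, 0.0000, -0.1700)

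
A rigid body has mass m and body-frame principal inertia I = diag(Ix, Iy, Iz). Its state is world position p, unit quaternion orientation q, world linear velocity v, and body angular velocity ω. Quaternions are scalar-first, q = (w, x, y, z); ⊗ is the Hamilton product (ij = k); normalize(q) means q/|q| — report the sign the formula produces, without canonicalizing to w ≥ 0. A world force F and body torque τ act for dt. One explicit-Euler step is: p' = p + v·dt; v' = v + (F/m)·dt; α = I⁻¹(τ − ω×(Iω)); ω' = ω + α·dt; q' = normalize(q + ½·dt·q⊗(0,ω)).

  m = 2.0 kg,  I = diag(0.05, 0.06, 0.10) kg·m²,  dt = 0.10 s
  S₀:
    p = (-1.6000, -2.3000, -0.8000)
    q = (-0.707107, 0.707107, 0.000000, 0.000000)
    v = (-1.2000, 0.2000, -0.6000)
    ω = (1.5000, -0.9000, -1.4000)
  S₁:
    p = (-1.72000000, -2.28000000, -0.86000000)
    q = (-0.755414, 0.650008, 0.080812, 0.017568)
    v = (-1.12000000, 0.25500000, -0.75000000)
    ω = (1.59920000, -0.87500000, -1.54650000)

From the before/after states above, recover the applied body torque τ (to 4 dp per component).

ω₁ − ω₀ = (0.09920000, 0.02500000, -0.14650000)
applied torque τ = (0.1000, 0.1200, -0.1600)

τ = (0.1000, 0.1200, -0.1600)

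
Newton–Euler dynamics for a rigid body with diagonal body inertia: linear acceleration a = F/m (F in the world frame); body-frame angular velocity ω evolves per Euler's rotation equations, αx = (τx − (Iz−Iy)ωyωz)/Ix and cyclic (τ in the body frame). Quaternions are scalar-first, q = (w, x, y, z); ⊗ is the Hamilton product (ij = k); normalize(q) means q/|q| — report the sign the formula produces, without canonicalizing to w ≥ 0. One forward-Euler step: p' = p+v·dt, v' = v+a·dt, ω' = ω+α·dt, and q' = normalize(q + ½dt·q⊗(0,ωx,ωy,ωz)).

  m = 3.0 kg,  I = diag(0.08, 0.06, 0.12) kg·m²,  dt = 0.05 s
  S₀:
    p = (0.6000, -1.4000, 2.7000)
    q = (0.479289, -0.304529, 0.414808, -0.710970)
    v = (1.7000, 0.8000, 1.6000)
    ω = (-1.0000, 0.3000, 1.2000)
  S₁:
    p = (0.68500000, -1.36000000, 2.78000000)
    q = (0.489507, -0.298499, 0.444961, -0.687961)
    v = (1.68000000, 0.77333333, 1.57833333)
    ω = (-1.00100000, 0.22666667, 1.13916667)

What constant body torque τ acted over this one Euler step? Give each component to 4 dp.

rate change Δω = (-0.00100000, -0.07333333, -0.06083333)
ω₀×(Iω₀) = (0.0216, 0.0480, 0.0060)
applied torque τ = (0.0200, -0.0400, -0.1400)

τ = (0.0200, -0.0400, -0.1400)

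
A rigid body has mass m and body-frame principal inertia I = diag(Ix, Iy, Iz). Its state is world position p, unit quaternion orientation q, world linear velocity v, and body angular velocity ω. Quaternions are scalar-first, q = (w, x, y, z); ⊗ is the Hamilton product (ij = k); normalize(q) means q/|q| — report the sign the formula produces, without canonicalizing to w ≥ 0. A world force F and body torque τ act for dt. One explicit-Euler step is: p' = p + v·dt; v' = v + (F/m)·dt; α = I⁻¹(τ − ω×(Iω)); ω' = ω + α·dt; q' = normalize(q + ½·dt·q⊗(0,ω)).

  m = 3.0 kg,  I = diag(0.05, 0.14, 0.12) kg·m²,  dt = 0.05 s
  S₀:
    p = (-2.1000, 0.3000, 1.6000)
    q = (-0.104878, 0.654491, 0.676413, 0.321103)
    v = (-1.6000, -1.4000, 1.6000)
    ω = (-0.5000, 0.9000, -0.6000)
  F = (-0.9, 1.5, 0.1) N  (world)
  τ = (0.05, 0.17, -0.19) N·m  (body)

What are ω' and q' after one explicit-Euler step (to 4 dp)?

ω' = (-0.4608, 0.9682, -0.6623)
q' = (-0.1071, 0.6381, 0.6796, 0.3457)

gyro term ω×Iω = (0.0108, -0.0210, -0.0405)
(τ − ω×Iω)/I = (0.7840, 1.3643, -1.2458)
new body rate ω' = (-0.4608, 0.9682, -0.6623)
2q̇ = q⊗(0,ω) = (-0.0888644, -0.6424015, 0.1377529, 0.9901752)
updated quaternion q' = (-0.1071, 0.6381, 0.6796, 0.3457)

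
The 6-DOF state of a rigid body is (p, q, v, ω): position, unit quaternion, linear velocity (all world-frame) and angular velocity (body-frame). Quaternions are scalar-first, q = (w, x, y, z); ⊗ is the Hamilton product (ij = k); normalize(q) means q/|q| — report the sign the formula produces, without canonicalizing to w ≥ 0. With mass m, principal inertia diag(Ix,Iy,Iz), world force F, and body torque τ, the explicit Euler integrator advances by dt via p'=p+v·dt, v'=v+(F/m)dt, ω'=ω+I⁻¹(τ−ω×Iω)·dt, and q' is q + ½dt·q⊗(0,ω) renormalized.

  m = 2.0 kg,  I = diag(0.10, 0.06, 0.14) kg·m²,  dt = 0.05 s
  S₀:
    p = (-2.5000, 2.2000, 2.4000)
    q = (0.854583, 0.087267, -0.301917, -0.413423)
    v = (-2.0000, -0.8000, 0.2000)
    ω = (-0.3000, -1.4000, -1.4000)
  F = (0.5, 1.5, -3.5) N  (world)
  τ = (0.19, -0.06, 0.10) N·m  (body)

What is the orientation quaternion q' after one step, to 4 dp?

q' = (0.8292, 0.0769, -0.3253, -0.4481)

2q̇ = q⊗(0,ω) = (-0.9752959, -0.4124833, -0.9502155, -1.4091651)
q' = normalize(q + ½dt·q⊗(0,ω)) = (0.8292, 0.0769, -0.3253, -0.4481)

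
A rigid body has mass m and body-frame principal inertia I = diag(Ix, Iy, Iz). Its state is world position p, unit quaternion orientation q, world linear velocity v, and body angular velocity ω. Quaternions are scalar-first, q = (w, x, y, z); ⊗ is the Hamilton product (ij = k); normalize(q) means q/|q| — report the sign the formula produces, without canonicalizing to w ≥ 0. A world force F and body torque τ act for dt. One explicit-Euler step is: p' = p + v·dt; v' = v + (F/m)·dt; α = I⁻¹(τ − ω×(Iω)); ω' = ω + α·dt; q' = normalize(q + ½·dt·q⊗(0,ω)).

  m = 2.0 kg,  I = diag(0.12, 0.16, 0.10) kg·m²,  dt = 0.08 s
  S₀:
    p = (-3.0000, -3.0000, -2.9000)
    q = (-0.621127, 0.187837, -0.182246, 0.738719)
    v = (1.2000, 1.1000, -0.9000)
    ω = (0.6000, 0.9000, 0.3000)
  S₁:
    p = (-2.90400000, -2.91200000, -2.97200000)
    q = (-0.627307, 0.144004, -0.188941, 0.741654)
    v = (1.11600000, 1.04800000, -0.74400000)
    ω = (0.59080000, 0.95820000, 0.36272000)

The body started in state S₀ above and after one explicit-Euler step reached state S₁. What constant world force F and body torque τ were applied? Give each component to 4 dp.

F = (-2.1000, -1.3000, 3.9000)
τ = (-0.0300, 0.1200, 0.1000)

Δv = v₁−v₀ = (-0.08400000, -0.05200000, 0.15600000)
F = m·Δv/dt = (-2.1000, -1.3000, 3.9000)
ω₁ − ω₀ = (-0.00920000, 0.05820000, 0.06272000)
applied torque τ = (-0.0300, 0.1200, 0.1000)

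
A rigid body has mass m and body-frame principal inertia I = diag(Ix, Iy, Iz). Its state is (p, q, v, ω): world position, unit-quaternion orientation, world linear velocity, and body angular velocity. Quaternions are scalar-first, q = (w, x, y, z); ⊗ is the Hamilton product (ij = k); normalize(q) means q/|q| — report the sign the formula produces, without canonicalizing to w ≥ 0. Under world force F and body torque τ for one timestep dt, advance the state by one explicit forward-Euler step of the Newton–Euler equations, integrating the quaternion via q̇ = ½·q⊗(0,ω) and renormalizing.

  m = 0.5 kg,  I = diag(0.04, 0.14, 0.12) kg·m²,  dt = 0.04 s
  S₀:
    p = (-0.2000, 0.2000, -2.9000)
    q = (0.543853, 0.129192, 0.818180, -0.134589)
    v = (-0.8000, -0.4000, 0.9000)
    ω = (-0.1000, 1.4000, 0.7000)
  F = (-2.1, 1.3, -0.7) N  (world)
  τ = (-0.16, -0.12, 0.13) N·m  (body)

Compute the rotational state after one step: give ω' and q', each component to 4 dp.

gyro term ω×Iω = (-0.0196, 0.0056, -0.0140)
α = I⁻¹(τ − ω×Iω) = (-3.5100, -0.8971, 1.2000)
new body rate ω' = (-0.2404, 1.3641, 0.7480)
2q̇ = q⊗(0,ω) = (-1.0383205, 0.7067653, 0.6844187, 0.6433839)
updated quaternion q' = (0.5228, 0.1433, 0.8315, -0.1217)

ω' = (-0.2404, 1.3641, 0.7480)
q' = (0.5228, 0.1433, 0.8315, -0.1217)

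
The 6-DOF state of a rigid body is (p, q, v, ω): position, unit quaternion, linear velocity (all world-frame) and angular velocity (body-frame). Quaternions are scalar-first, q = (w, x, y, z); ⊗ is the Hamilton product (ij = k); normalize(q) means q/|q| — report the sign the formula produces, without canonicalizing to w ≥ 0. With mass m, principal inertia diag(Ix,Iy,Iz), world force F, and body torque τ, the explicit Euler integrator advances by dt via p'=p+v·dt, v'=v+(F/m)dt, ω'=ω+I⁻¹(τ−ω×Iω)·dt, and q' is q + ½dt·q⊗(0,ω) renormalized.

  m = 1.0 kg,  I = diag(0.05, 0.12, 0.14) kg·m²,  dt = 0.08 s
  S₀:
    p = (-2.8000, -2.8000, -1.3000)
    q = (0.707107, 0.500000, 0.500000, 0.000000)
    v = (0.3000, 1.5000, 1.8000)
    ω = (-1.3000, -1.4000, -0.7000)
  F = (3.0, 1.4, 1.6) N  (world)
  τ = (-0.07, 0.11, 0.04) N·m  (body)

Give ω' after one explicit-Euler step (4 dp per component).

(τ − ω×Iω)/I = (-1.7920, 1.5992, -0.6243)
ω + α·dt = (-1.4434, -1.2721, -0.7499)

ω' = (-1.4434, -1.2721, -0.7499)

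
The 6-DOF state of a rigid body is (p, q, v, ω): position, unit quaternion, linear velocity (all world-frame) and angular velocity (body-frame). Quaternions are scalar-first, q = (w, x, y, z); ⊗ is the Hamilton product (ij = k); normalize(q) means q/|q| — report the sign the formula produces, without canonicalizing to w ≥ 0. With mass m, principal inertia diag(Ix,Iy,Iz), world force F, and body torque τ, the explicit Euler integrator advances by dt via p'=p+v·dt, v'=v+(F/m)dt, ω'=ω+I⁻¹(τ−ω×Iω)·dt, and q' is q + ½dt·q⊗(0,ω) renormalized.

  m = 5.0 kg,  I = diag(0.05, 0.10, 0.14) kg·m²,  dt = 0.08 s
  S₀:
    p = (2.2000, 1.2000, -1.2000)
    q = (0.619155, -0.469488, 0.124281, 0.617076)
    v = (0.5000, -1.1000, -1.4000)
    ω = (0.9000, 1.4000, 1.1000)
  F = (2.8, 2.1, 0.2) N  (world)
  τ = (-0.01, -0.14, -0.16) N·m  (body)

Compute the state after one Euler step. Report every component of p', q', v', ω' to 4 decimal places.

a = F/m = (0.5600, 0.4200, 0.0400)
new position p' = (2.2400, 1.1120, -1.3120)
v' = v + a·dt = (0.5448, -1.0664, -1.3968)
gyro term ω×Iω = (0.0616, -0.0891, 0.0630)
α = I⁻¹(τ − ω×Iω) = (-1.4320, -0.5090, -1.5929)
ω' = ω + α·dt = (0.7854, 1.3593, 0.9726)
q⊗(0,ω) = (-0.4302378, -0.1699578, 1.9386222, -0.0880656)
q' = normalize(q + ½dt·q⊗(0,ω)) = (0.6000, -0.4748, 0.2012, 0.6116)

p' = (2.2400, 1.1120, -1.3120)
q' = (0.6000, -0.4748, 0.2012, 0.6116)
v' = (0.5448, -1.0664, -1.3968)
ω' = (0.7854, 1.3593, 0.9726)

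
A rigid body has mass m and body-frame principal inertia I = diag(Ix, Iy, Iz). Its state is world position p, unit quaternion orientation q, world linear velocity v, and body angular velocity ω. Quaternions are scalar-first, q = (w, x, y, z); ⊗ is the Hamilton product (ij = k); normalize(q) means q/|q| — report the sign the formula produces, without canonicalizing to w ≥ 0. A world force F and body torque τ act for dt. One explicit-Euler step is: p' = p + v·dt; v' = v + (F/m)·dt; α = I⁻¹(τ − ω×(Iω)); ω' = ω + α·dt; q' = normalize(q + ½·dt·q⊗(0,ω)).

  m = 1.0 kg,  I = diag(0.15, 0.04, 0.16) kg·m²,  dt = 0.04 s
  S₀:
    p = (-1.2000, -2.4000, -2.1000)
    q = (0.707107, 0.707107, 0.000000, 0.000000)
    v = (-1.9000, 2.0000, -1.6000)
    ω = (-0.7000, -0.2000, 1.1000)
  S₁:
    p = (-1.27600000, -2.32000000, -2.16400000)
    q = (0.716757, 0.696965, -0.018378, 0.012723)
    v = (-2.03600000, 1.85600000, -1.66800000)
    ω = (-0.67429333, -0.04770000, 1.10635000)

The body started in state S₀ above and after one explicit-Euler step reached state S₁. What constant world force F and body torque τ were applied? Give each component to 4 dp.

velocity change Δv = (-0.13600000, -0.14400000, -0.06800000)
applied force F = (-3.4000, -3.6000, -1.7000)
ω₁ − ω₀ = (0.02570667, 0.15230000, 0.00635000)
applied torque τ = (0.0700, 0.1600, 0.0100)

F = (-3.4000, -3.6000, -1.7000)
τ = (0.0700, 0.1600, 0.0100)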